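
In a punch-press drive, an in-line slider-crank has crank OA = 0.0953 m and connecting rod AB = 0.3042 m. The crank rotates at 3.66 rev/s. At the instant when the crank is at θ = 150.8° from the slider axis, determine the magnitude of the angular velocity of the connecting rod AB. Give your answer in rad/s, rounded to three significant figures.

ω = 23 rad/s (converted from 3.66 rev/s).
The rod makes angle φ with the slider axis where L sinφ = r sinθ; differentiating, L cosφ·φ̇ = r ω cosθ.
L cosφ = √(L² − r² sin²θ) = 0.30063 m.
|ω_rod| = r ω |cosθ| / √(L² − r² sin²θ) = 0.0953·23·0.87292/0.30063 = 6.3636 rad/s.

6.36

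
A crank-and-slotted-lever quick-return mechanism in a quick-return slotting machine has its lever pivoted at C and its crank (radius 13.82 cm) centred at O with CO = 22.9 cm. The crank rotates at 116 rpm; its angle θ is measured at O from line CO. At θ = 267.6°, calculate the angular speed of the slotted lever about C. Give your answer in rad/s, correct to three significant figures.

3.13

ω = 12.15 rad/s (from 116 rpm).
Crank pin A relative to C: A = (d + r cosθ, r sinθ); lever angle φ = atan2(r sinθ, d + r cosθ).
Differentiating tanφ: φ̇ = rω(d cosθ + r)/(d² + r² + 2dr cosθ).
d² + r² + 2dr cosθ = |CA|² = 0.0688897 m²;  d cosθ + r = +0.12861 m.
|ω_lever| = |0.1382·12.15·+0.12861| / 0.0688897 = 3.1341 rad/s.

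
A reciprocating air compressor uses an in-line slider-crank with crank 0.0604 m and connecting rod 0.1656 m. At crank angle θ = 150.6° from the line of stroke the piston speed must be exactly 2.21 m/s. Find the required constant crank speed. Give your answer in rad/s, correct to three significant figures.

110

For an in-line slider-crank, |v_piston| = rω|sinθ|·[1 + r cosθ/√(L² − r² sin²θ)].
With r = 0.0604 m, L = 0.1656 m, θ = 150.6°: the bracketed kinematic factor |dx/dθ| = 0.020074 m.
ω = v/|dx/dθ| = 2.21/0.020074 = 110.09 rad/s.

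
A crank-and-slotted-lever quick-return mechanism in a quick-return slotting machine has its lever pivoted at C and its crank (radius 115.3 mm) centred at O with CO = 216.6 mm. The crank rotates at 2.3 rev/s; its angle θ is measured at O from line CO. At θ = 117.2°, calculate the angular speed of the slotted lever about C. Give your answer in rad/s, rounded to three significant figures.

0.726

ω = 14.45 rad/s (from 2.3 rev/s).
Crank pin A relative to C: A = (d + r cosθ, r sinθ); lever angle φ = atan2(r sinθ, d + r cosθ).
Differentiating tanφ: φ̇ = rω(d cosθ + r)/(d² + r² + 2dr cosθ).
d² + r² + 2dr cosθ = |CA|² = 0.0373785 m²;  d cosθ + r = +0.016293 m.
|ω_lever| = |0.1153·14.45·+0.016293| / 0.0373785 = 0.72628 rad/s.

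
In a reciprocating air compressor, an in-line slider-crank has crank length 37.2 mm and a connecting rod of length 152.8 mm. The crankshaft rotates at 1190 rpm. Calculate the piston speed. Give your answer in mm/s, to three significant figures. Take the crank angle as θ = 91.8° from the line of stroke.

ω = 2π·1190/60 = 124.6 rad/s
For an in-line slider-crank, x = r cosθ + √(L² − r² sin²θ), so v = −rω sinθ·[1 + r cosθ/√(L² − r² sin²θ)].
With r = 0.0372 m, L = 0.1528 m, θ = 91.8°: √(L² − r² sin²θ) = 0.14821 m.
v = −0.0372·124.6·0.99951·[1 + 0.0372·-0.03141/0.14821] = -4.5969 m/s.
|v| = 4.5969 m/s = 4596.9 mm/s.

4600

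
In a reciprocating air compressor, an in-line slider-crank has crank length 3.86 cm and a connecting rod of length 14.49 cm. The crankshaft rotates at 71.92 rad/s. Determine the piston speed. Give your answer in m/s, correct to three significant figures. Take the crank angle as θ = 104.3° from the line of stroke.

2.51

ω = 71.92 rad/s
For an in-line slider-crank, x = r cosθ + √(L² − r² sin²θ), so v = −rω sinθ·[1 + r cosθ/√(L² − r² sin²θ)].
With r = 0.0386 m, L = 0.1449 m, θ = 104.3°: √(L² − r² sin²θ) = 0.13999 m.
v = −0.0386·71.92·0.96902·[1 + 0.0386·-0.24700/0.13999] = -2.5069 m/s.
|v| = 2.5069 m/s.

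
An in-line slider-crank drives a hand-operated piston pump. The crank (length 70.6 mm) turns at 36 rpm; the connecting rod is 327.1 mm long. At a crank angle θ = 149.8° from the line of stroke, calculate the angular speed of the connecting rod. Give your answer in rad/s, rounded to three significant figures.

ω = 3.77 rad/s (converted from 36 rpm).
The rod makes angle φ with the slider axis where L sinφ = r sinθ; differentiating, L cosφ·φ̇ = r ω cosθ.
L cosφ = √(L² − r² sin²θ) = 0.32517 m.
|ω_rod| = r ω |cosθ| / √(L² − r² sin²θ) = 0.0706·3.77·0.86427/0.32517 = 0.70743 rad/s.

0.707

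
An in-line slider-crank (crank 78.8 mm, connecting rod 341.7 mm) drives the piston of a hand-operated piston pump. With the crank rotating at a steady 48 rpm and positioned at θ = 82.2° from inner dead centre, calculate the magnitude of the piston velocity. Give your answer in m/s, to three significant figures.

ω = 2π·48/60 = 5.027 rad/s
For an in-line slider-crank, x = r cosθ + √(L² − r² sin²θ), so v = −rω sinθ·[1 + r cosθ/√(L² − r² sin²θ)].
With r = 0.0788 m, L = 0.3417 m, θ = 82.2°: √(L² − r² sin²θ) = 0.33266 m.
v = −0.0788·5.027·0.99075·[1 + 0.0788·0.13572/0.33266] = -0.40504 m/s.
|v| = 0.40504 m/s.

0.405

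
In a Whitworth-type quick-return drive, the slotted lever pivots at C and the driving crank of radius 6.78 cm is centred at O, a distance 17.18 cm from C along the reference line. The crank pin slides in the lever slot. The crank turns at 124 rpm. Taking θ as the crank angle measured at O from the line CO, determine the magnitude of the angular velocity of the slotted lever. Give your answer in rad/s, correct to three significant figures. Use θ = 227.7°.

2.28

ω = 12.99 rad/s (from 124 rpm).
Crank pin A relative to C: A = (d + r cosθ, r sinθ); lever angle φ = atan2(r sinθ, d + r cosθ).
Differentiating tanφ: φ̇ = rω(d cosθ + r)/(d² + r² + 2dr cosθ).
d² + r² + 2dr cosθ = |CA|² = 0.0184335 m²;  d cosθ + r = -0.047824 m.
|ω_lever| = |0.0678·12.99·-0.047824| / 0.0184335 = 2.2841 rad/s.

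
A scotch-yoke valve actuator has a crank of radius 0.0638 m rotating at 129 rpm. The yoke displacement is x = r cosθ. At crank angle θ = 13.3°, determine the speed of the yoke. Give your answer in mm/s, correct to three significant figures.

ω = 13.51 rad/s (from 129 rpm).
x = r cosθ ⇒ ẋ = −rω sinθ.
|v| = rω|sinθ| = 0.0638·13.51·|sin 13.3°| = 0.19827 m/s = 198.27 mm/s.

198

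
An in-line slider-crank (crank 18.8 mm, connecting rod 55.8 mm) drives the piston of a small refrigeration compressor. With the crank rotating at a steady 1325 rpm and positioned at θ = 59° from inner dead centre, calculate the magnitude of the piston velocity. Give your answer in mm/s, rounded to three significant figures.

2640

ω = 2π·1325/60 = 138.8 rad/s
For an in-line slider-crank, x = r cosθ + √(L² − r² sin²θ), so v = −rω sinθ·[1 + r cosθ/√(L² − r² sin²θ)].
With r = 0.0188 m, L = 0.0558 m, θ = 59°: √(L² − r² sin²θ) = 0.053422 m.
v = −0.0188·138.8·0.85717·[1 + 0.0188·0.51504/0.053422] = -2.6412 m/s.
|v| = 2.6412 m/s = 2641.2 mm/s.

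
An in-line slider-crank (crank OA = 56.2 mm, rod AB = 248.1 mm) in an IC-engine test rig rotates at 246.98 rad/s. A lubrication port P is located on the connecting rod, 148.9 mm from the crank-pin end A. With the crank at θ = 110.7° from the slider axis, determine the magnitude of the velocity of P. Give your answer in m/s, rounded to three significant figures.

12.5

ω = 247 rad/s.  Crank-pin speed |V_A| = rω = 13.88 m/s, perpendicular to OA.
Rod angle: sinφ = −(r/L) sinθ ⇒ φ = -12.234°; ω_rod = −rω cosθ/√(L²−r²sin²θ) = +20.235 rad/s.
V_P = V_A + ω_rod × AP, with AP = 0.1489 m along the rod.
Components: V_Px = −rω sinθ − a·ω_rod·sinφ = -12.346 m/s;  V_Py = rω cosθ + a·ω_rod·cosφ = -1.9617 m/s.
|V_P| = √(V_Px² + V_Py²) = 12.501 m/s.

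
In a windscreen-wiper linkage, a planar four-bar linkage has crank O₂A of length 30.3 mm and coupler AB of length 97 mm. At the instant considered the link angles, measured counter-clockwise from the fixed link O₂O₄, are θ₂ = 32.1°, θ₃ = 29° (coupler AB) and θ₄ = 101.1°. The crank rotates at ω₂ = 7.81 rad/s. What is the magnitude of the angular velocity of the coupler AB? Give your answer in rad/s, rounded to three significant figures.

2.39

ω₂ = 7.81 rad/s
Differentiating the loop-closure r₂e^{iθ₂}+r₃e^{iθ₃}=r₁+r₄e^{iθ₄} gives r₂ω₂e^{iθ₂}+r₃ω₃e^{iθ₃}=r₄ω₄e^{iθ₄}.
Eliminating the other unknown: ω₃ = r₂ω₂ sin(θ₄−θ₂) / [r₃ sin(θ₃−θ₄)].
Numerator sine = +0.93358; denominator sine = -0.95159.
Result = 0.0303·7.81·(+0.93358) / (0.097·(-0.95159)) = -2.3934 rad/s; magnitude 2.3934 rad/s.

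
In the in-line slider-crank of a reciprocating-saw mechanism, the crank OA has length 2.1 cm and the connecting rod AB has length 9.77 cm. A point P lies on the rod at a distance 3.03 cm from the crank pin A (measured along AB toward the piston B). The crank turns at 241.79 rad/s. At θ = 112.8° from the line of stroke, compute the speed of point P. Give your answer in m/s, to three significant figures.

ω = 241.8 rad/s.  Crank-pin speed |V_A| = rω = 5.0776 m/s, perpendicular to OA.
Rod angle: sinφ = −(r/L) sinθ ⇒ φ = -11.429°; ω_rod = −rω cosθ/√(L²−r²sin²θ) = +20.547 rad/s.
V_P = V_A + ω_rod × AP, with AP = 0.0303 m along the rod.
Components: V_Px = −rω sinθ − a·ω_rod·sinφ = -4.5575 m/s;  V_Py = rω cosθ + a·ω_rod·cosφ = -1.3574 m/s.
|V_P| = √(V_Px² + V_Py²) = 4.7553 m/s.

4.76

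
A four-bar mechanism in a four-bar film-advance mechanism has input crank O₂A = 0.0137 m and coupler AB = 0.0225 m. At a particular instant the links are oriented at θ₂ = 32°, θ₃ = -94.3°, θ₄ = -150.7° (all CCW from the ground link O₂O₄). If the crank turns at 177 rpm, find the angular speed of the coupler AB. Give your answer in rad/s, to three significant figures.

ω₂ = 18.54 rad/s (from 177 rpm).
Differentiating the loop-closure r₂e^{iθ₂}+r₃e^{iθ₃}=r₁+r₄e^{iθ₄} gives r₂ω₂e^{iθ₂}+r₃ω₃e^{iθ₃}=r₄ω₄e^{iθ₄}.
Eliminating the other unknown: ω₃ = r₂ω₂ sin(θ₄−θ₂) / [r₃ sin(θ₃−θ₄)].
Numerator sine = +0.04711; denominator sine = +0.83292.
Result = 0.0137·18.54·(+0.04711) / (0.0225·(+0.83292)) = +0.63829 rad/s; magnitude 0.63829 rad/s.

0.638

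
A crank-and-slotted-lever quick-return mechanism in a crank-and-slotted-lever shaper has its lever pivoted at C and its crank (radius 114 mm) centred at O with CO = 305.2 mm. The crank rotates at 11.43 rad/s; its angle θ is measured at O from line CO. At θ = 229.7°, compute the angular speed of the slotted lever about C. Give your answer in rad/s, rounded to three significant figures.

1.78

ω = 11.43 rad/s
Crank pin A relative to C: A = (d + r cosθ, r sinθ); lever angle φ = atan2(r sinθ, d + r cosθ).
Differentiating tanφ: φ̇ = rω(d cosθ + r)/(d² + r² + 2dr cosθ).
d² + r² + 2dr cosθ = |CA|² = 0.0611358 m²;  d cosθ + r = -0.0834 m.
|ω_lever| = |0.114·11.43·-0.0834| / 0.0611358 = 1.7776 rad/s.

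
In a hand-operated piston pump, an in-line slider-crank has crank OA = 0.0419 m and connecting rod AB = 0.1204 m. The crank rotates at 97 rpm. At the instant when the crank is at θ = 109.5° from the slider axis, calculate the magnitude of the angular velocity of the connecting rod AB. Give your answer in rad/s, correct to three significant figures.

ω = 10.16 rad/s (converted from 97 rpm).
The rod makes angle φ with the slider axis where L sinφ = r sinθ; differentiating, L cosφ·φ̇ = r ω cosθ.
L cosφ = √(L² − r² sin²θ) = 0.11374 m.
|ω_rod| = r ω |cosθ| / √(L² − r² sin²θ) = 0.0419·10.16·0.33381/0.11374 = 1.2491 rad/s.

1.25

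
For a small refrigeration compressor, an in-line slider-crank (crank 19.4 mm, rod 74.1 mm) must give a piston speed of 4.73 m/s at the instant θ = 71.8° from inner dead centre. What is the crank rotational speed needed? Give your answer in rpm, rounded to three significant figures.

2260

For an in-line slider-crank, |v_piston| = rω|sinθ|·[1 + r cosθ/√(L² − r² sin²θ)].
With r = 0.0194 m, L = 0.0741 m, θ = 71.8°: the bracketed kinematic factor |dx/dθ| = 0.019985 m.
ω = v/|dx/dθ| = 4.73/0.019985 = 236.67 rad/s.
N = 60ω/(2π) = 2260.1 rpm.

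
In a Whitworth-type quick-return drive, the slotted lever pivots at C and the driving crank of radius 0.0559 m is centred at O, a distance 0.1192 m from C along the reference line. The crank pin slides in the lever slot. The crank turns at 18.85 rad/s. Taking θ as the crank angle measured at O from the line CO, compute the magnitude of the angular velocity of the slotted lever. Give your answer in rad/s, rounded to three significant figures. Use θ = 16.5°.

5.96

ω = 18.85 rad/s
Crank pin A relative to C: A = (d + r cosθ, r sinθ); lever angle φ = atan2(r sinθ, d + r cosθ).
Differentiating tanφ: φ̇ = rω(d cosθ + r)/(d² + r² + 2dr cosθ).
d² + r² + 2dr cosθ = |CA|² = 0.0301112 m²;  d cosθ + r = +0.17019 m.
|ω_lever| = |0.0559·18.85·+0.17019| / 0.0301112 = 5.9557 rad/s.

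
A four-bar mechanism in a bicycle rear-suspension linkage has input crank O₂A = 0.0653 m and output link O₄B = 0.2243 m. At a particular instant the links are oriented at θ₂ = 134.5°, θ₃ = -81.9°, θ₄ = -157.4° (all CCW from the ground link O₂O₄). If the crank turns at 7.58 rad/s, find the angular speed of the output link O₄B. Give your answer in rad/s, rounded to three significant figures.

1.35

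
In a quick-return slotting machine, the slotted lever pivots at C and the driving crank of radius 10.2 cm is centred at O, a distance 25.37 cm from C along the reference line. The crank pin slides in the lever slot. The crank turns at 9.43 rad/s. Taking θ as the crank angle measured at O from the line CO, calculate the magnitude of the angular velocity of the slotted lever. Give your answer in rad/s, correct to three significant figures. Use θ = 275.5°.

1.52

ω = 9.43 rad/s
Crank pin A relative to C: A = (d + r cosθ, r sinθ); lever angle φ = atan2(r sinθ, d + r cosθ).
Differentiating tanφ: φ̇ = rω(d cosθ + r)/(d² + r² + 2dr cosθ).
d² + r² + 2dr cosθ = |CA|² = 0.0797282 m²;  d cosθ + r = +0.12632 m.
|ω_lever| = |0.102·9.43·+0.12632| / 0.0797282 = 1.5239 rad/s.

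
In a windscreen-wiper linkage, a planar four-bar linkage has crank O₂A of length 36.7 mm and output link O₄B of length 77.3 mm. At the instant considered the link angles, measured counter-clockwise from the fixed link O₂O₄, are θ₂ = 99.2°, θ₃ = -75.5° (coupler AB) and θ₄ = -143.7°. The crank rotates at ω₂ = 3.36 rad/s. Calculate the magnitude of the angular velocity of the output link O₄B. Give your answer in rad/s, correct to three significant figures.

0.159

ω₂ = 3.36 rad/s
Differentiating the loop-closure r₂e^{iθ₂}+r₃e^{iθ₃}=r₁+r₄e^{iθ₄} gives r₂ω₂e^{iθ₂}+r₃ω₃e^{iθ₃}=r₄ω₄e^{iθ₄}.
Eliminating the other unknown: ω₄ = r₂ω₂ sin(θ₂−θ₃) / [r₄ sin(θ₄−θ₃)].
Numerator sine = +0.09237; denominator sine = -0.92849.
Result = 0.0367·3.36·(+0.09237) / (0.0773·(-0.92849)) = -0.1587 rad/s; magnitude 0.1587 rad/s.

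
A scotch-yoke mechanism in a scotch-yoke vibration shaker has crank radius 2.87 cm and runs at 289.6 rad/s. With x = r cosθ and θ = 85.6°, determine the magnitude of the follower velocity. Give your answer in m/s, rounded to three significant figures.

ω = 289.6 rad/s
x = r cosθ ⇒ ẋ = −rω sinθ.
|v| = rω|sinθ| = 0.0287·289.6·|sin 85.6°| = 8.287 m/s.

8.29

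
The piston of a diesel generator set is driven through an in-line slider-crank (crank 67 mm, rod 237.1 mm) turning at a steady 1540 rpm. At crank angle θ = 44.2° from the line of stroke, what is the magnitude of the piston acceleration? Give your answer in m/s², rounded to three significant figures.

1270

ω = 2π·1540/60 = 161.3 rad/s
x(θ) = r cosθ + √(L² − r² sin²θ); with ω constant, a = ω²·d²x/dθ².
d²x/dθ² = −r cosθ − r²(cos2θ)/√u − r⁴ sin²2θ/(4u^{3/2}),  u = L² − r² sin²θ = 0.0540346 m².
Substituting r = 0.067 m, L = 0.2371 m, θ = 44.2°: d²x/dθ² = -0.048973 m.
a = ω²·d²x/dθ² = (161.3)²·(-0.048973) = -1273.7 m/s²;  |a| = 1273.7 m/s².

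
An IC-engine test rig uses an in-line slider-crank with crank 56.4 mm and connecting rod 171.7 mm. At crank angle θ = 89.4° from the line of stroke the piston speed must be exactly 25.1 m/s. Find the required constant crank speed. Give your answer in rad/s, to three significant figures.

For an in-line slider-crank, |v_piston| = rω|sinθ|·[1 + r cosθ/√(L² − r² sin²θ)].
With r = 0.0564 m, L = 0.1717 m, θ = 89.4°: the bracketed kinematic factor |dx/dθ| = 0.056602 m.
ω = v/|dx/dθ| = 25.1/0.056602 = 443.44 rad/s.

443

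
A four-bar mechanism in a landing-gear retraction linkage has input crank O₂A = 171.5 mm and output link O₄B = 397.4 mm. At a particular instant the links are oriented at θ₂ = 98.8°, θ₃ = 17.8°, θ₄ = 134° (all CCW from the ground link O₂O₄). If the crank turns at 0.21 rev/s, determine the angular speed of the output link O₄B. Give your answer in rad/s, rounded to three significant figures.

ω₂ = 1.319 rad/s (from 0.21 rev/s).
Differentiating the loop-closure r₂e^{iθ₂}+r₃e^{iθ₃}=r₁+r₄e^{iθ₄} gives r₂ω₂e^{iθ₂}+r₃ω₃e^{iθ₃}=r₄ω₄e^{iθ₄}.
Eliminating the other unknown: ω₄ = r₂ω₂ sin(θ₂−θ₃) / [r₄ sin(θ₄−θ₃)].
Numerator sine = +0.98769; denominator sine = +0.89726.
Result = 0.1715·1.319·(+0.98769) / (0.3974·(+0.89726)) = +0.62681 rad/s; magnitude 0.62681 rad/s.

0.627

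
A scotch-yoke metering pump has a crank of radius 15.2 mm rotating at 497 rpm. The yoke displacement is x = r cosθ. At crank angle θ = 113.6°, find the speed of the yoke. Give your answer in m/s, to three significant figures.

ω = 52.05 rad/s (from 497 rpm).
x = r cosθ ⇒ ẋ = −rω sinθ.
|v| = rω|sinθ| = 0.0152·52.05·|sin 113.6°| = 0.72493 m/s.

0.725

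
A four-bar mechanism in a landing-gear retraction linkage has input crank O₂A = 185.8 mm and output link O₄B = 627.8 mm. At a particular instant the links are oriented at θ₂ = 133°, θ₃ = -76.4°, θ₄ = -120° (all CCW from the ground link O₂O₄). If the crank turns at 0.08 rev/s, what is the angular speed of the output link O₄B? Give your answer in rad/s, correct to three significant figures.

0.106

ω₂ = 0.5027 rad/s (from 0.08 rev/s).
Differentiating the loop-closure r₂e^{iθ₂}+r₃e^{iθ₃}=r₁+r₄e^{iθ₄} gives r₂ω₂e^{iθ₂}+r₃ω₃e^{iθ₃}=r₄ω₄e^{iθ₄}.
Eliminating the other unknown: ω₄ = r₂ω₂ sin(θ₂−θ₃) / [r₄ sin(θ₄−θ₃)].
Numerator sine = -0.49090; denominator sine = -0.68962.
Result = 0.1858·0.5027·(-0.49090) / (0.6278·(-0.68962)) = +0.1059 rad/s; magnitude 0.1059 rad/s.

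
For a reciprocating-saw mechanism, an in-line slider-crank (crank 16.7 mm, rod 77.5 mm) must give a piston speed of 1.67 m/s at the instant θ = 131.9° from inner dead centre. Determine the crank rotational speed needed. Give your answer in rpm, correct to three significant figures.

1500

For an in-line slider-crank, |v_piston| = rω|sinθ|·[1 + r cosθ/√(L² − r² sin²θ)].
With r = 0.0167 m, L = 0.0775 m, θ = 131.9°: the bracketed kinematic factor |dx/dθ| = 0.010618 m.
ω = v/|dx/dθ| = 1.67/0.010618 = 157.28 rad/s.
N = 60ω/(2π) = 1501.9 rpm.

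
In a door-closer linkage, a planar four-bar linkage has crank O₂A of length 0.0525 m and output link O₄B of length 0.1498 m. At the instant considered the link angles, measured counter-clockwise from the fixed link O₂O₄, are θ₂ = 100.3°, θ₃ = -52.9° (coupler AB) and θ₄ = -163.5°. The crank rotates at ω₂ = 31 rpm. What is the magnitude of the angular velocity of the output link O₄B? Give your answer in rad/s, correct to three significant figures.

ω₂ = 3.246 rad/s (from 31 rpm).
Differentiating the loop-closure r₂e^{iθ₂}+r₃e^{iθ₃}=r₁+r₄e^{iθ₄} gives r₂ω₂e^{iθ₂}+r₃ω₃e^{iθ₃}=r₄ω₄e^{iθ₄}.
Eliminating the other unknown: ω₄ = r₂ω₂ sin(θ₂−θ₃) / [r₄ sin(θ₄−θ₃)].
Numerator sine = +0.45088; denominator sine = -0.93606.
Result = 0.0525·3.246·(+0.45088) / (0.1498·(-0.93606)) = -0.54802 rad/s; magnitude 0.54802 rad/s.

0.548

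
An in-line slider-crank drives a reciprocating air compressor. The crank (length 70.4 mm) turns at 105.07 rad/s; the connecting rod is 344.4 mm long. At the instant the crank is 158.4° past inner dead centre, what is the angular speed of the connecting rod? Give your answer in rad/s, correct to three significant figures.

20.0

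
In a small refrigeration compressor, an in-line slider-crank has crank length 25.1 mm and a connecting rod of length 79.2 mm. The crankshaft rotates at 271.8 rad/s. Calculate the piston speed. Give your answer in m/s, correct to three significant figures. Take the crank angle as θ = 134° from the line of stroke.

3.80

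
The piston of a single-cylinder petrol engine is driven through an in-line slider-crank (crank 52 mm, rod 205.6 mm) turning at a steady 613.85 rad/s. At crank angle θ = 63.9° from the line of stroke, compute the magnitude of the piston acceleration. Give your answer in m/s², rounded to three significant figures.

5550

ω = 613.9 rad/s
x(θ) = r cosθ + √(L² − r² sin²θ); with ω constant, a = ω²·d²x/dθ².
d²x/dθ² = −r cosθ − r²(cos2θ)/√u − r⁴ sin²2θ/(4u^{3/2}),  u = L² − r² sin²θ = 0.0400907 m².
Substituting r = 0.052 m, L = 0.2056 m, θ = 63.9°: d²x/dθ² = -0.014742 m.
a = ω²·d²x/dθ² = (613.9)²·(-0.014742) = -5554.9 m/s²;  |a| = 5554.9 m/s².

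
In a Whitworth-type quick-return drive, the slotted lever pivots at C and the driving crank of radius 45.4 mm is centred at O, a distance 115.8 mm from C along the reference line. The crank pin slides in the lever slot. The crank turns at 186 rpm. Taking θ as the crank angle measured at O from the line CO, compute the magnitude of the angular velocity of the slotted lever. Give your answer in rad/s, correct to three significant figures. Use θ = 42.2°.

4.99

ω = 19.48 rad/s (from 186 rpm).
Crank pin A relative to C: A = (d + r cosθ, r sinθ); lever angle φ = atan2(r sinθ, d + r cosθ).
Differentiating tanφ: φ̇ = rω(d cosθ + r)/(d² + r² + 2dr cosθ).
d² + r² + 2dr cosθ = |CA|² = 0.0232601 m²;  d cosθ + r = +0.13119 m.
|ω_lever| = |0.0454·19.48·+0.13119| / 0.0232601 = 4.9874 rad/s.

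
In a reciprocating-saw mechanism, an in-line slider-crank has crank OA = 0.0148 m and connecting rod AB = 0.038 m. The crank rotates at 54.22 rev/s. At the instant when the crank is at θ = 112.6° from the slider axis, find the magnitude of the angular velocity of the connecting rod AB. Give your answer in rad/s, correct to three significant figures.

54.6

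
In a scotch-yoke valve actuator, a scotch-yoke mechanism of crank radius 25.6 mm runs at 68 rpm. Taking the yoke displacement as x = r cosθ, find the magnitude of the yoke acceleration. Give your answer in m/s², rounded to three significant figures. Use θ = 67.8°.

0.490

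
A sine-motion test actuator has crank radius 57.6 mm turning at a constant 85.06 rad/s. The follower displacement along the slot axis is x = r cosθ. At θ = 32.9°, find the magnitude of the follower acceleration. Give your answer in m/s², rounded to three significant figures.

ω = 85.06 rad/s
x = r cosθ ⇒ ẍ = −rω² cosθ (ω constant).
|a| = rω²|cosθ| = 0.0576·(85.06)²·|cos 32.9°| = 349.91 m/s².

350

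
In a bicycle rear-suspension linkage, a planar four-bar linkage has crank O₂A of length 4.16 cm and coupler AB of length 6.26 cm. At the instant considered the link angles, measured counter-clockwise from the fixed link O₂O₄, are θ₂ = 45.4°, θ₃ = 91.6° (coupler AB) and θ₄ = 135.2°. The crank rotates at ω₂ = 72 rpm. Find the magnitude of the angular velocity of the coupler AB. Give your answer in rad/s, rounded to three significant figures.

ω₂ = 7.54 rad/s (from 72 rpm).
Differentiating the loop-closure r₂e^{iθ₂}+r₃e^{iθ₃}=r₁+r₄e^{iθ₄} gives r₂ω₂e^{iθ₂}+r₃ω₃e^{iθ₃}=r₄ω₄e^{iθ₄}.
Eliminating the other unknown: ω₃ = r₂ω₂ sin(θ₄−θ₂) / [r₃ sin(θ₃−θ₄)].
Numerator sine = +0.99999; denominator sine = -0.68962.
Result = 0.0416·7.54·(+0.99999) / (0.0626·(-0.68962)) = -7.2655 rad/s; magnitude 7.2655 rad/s.

7.27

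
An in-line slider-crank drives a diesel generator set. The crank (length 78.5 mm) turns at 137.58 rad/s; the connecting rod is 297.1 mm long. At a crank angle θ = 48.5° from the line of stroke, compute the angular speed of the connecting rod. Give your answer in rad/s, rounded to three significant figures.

ω = 137.6 rad/s
The rod makes angle φ with the slider axis where L sinφ = r sinθ; differentiating, L cosφ·φ̇ = r ω cosθ.
L cosφ = √(L² − r² sin²θ) = 0.29122 m.
|ω_rod| = r ω |cosθ| / √(L² − r² sin²θ) = 0.0785·137.6·0.66262/0.29122 = 24.573 rad/s.

24.6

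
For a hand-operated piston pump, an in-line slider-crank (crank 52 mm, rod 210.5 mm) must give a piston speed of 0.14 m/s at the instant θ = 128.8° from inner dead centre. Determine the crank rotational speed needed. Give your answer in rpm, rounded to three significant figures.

39.2

For an in-line slider-crank, |v_piston| = rω|sinθ|·[1 + r cosθ/√(L² − r² sin²θ)].
With r = 0.052 m, L = 0.2105 m, θ = 128.8°: the bracketed kinematic factor |dx/dθ| = 0.034133 m.
ω = v/|dx/dθ| = 0.14/0.034133 = 4.1016 rad/s.
N = 60ω/(2π) = 39.167 rpm.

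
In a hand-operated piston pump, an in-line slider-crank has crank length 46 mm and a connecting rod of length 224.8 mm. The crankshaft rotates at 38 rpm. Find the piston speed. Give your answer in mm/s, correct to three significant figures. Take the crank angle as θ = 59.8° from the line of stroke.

ω = 2π·38/60 = 3.979 rad/s
For an in-line slider-crank, x = r cosθ + √(L² − r² sin²θ), so v = −rω sinθ·[1 + r cosθ/√(L² − r² sin²θ)].
With r = 0.046 m, L = 0.2248 m, θ = 59.8°: √(L² − r² sin²θ) = 0.22126 m.
v = −0.046·3.979·0.86427·[1 + 0.046·0.50302/0.22126] = -0.17475 m/s.
|v| = 0.17475 m/s = 174.75 mm/s.

175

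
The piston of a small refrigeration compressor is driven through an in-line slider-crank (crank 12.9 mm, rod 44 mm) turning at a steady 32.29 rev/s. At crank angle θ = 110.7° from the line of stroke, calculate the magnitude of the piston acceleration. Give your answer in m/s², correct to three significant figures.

307

ω = 2π·32.3 = 202.9 rad/s
x(θ) = r cosθ + √(L² − r² sin²θ); with ω constant, a = ω²·d²x/dθ².
d²x/dθ² = −r cosθ − r²(cos2θ)/√u − r⁴ sin²2θ/(4u^{3/2}),  u = L² − r² sin²θ = 0.00179038 m².
Substituting r = 0.0129 m, L = 0.044 m, θ = 110.7°: d²x/dθ² = +0.0074699 m.
a = ω²·d²x/dθ² = (202.9)²·(+0.0074699) = +307.48 m/s²;  |a| = 307.48 m/s².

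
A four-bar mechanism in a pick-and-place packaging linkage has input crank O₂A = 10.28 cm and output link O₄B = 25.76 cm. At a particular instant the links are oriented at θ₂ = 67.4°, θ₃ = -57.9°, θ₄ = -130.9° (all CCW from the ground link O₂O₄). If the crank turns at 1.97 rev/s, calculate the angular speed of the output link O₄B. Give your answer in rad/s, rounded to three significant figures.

ω₂ = 12.38 rad/s (from 1.97 rev/s).
Differentiating the loop-closure r₂e^{iθ₂}+r₃e^{iθ₃}=r₁+r₄e^{iθ₄} gives r₂ω₂e^{iθ₂}+r₃ω₃e^{iθ₃}=r₄ω₄e^{iθ₄}.
Eliminating the other unknown: ω₄ = r₂ω₂ sin(θ₂−θ₃) / [r₄ sin(θ₄−θ₃)].
Numerator sine = +0.81614; denominator sine = -0.95630.
Result = 0.1028·12.38·(+0.81614) / (0.2576·(-0.95630)) = -4.2156 rad/s; magnitude 4.2156 rad/s.

4.22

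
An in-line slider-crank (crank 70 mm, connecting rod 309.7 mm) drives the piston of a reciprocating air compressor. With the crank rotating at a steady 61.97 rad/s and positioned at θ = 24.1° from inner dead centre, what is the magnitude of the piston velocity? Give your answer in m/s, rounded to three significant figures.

2.14

ω = 61.97 rad/s
For an in-line slider-crank, x = r cosθ + √(L² − r² sin²θ), so v = −rω sinθ·[1 + r cosθ/√(L² − r² sin²θ)].
With r = 0.07 m, L = 0.3097 m, θ = 24.1°: √(L² − r² sin²θ) = 0.30838 m.
v = −0.07·61.97·0.40833·[1 + 0.07·0.91283/0.30838] = -2.1383 m/s.
|v| = 2.1383 m/s.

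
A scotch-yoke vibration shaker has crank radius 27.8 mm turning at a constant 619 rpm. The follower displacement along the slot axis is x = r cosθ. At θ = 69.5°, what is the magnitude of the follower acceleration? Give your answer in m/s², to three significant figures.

ω = 64.82 rad/s (from 619 rpm).
x = r cosθ ⇒ ẍ = −rω² cosθ (ω constant).
|a| = rω²|cosθ| = 0.0278·(64.82)²·|cos 69.5°| = 40.908 m/s².

40.9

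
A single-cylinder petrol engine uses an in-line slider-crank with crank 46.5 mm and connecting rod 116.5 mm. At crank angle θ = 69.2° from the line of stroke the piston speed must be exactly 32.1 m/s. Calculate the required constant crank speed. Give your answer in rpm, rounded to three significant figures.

6120

For an in-line slider-crank, |v_piston| = rω|sinθ|·[1 + r cosθ/√(L² − r² sin²θ)].
With r = 0.0465 m, L = 0.1165 m, θ = 69.2°: the bracketed kinematic factor |dx/dθ| = 0.05011 m.
ω = v/|dx/dθ| = 32.1/0.05011 = 640.59 rad/s.
N = 60ω/(2π) = 6117.2 rpm.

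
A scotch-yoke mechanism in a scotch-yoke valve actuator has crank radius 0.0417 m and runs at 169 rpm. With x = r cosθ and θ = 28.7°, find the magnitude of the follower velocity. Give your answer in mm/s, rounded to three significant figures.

354

ω = 17.7 rad/s (from 169 rpm).
x = r cosθ ⇒ ẋ = −rω sinθ.
|v| = rω|sinθ| = 0.0417·17.7·|sin 28.7°| = 0.3544 m/s = 354.4 mm/s.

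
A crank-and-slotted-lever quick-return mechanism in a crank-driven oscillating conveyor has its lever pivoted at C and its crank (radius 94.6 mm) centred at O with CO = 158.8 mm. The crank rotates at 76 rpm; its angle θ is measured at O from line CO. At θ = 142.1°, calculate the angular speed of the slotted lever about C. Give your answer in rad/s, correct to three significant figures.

2.21

ω = 7.959 rad/s (from 76 rpm).
Crank pin A relative to C: A = (d + r cosθ, r sinθ); lever angle φ = atan2(r sinθ, d + r cosθ).
Differentiating tanφ: φ̇ = rω(d cosθ + r)/(d² + r² + 2dr cosθ).
d² + r² + 2dr cosθ = |CA|² = 0.0104586 m²;  d cosθ + r = -0.030707 m.
|ω_lever| = |0.0946·7.959·-0.030707| / 0.0104586 = 2.2105 rad/s.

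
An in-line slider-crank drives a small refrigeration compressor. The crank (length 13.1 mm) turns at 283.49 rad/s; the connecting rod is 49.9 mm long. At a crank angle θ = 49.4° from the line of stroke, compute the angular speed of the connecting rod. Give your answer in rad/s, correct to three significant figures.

ω = 283.5 rad/s
The rod makes angle φ with the slider axis where L sinφ = r sinθ; differentiating, L cosφ·φ̇ = r ω cosθ.
L cosφ = √(L² − r² sin²θ) = 0.048899 m.
|ω_rod| = r ω |cosθ| / √(L² − r² sin²θ) = 0.0131·283.5·0.65077/0.048899 = 49.425 rad/s.

49.4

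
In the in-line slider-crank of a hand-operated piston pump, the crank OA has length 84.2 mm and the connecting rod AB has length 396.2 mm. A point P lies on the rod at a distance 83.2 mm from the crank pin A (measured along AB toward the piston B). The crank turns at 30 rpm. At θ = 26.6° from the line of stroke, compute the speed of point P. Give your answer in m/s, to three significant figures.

ω = 3.142 rad/s.  Crank-pin speed |V_A| = rω = 0.26452 m/s, perpendicular to OA.
Rod angle: sinφ = −(r/L) sinθ ⇒ φ = -5.460°; ω_rod = −rω cosθ/√(L²−r²sin²θ) = -0.5997 rad/s.
V_P = V_A + ω_rod × AP, with AP = 0.0832 m along the rod.
Components: V_Px = −rω sinθ − a·ω_rod·sinφ = -0.12319 m/s;  V_Py = rω cosθ + a·ω_rod·cosφ = +0.18685 m/s.
|V_P| = √(V_Px² + V_Py²) = 0.22381 m/s.

0.224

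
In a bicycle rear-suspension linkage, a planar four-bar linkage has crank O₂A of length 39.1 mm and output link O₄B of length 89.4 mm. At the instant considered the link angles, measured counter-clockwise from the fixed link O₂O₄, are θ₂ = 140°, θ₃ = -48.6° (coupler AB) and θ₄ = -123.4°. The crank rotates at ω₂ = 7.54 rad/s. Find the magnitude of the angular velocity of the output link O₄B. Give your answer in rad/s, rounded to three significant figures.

ω₂ = 7.54 rad/s
Differentiating the loop-closure r₂e^{iθ₂}+r₃e^{iθ₃}=r₁+r₄e^{iθ₄} gives r₂ω₂e^{iθ₂}+r₃ω₃e^{iθ₃}=r₄ω₄e^{iθ₄}.
Eliminating the other unknown: ω₄ = r₂ω₂ sin(θ₂−θ₃) / [r₄ sin(θ₄−θ₃)].
Numerator sine = -0.14954; denominator sine = -0.96502.
Result = 0.0391·7.54·(-0.14954) / (0.0894·(-0.96502)) = +0.511 rad/s; magnitude 0.511 rad/s.

0.511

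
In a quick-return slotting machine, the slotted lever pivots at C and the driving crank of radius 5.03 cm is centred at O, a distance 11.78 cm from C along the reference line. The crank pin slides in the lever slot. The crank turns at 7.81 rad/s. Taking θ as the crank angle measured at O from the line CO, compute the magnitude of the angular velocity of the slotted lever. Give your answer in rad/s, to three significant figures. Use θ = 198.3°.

ω = 7.81 rad/s
Crank pin A relative to C: A = (d + r cosθ, r sinθ); lever angle φ = atan2(r sinθ, d + r cosθ).
Differentiating tanφ: φ̇ = rω(d cosθ + r)/(d² + r² + 2dr cosθ).
d² + r² + 2dr cosθ = |CA|² = 0.00515559 m²;  d cosθ + r = -0.061542 m.
|ω_lever| = |0.0503·7.81·-0.061542| / 0.00515559 = 4.6894 rad/s.

4.69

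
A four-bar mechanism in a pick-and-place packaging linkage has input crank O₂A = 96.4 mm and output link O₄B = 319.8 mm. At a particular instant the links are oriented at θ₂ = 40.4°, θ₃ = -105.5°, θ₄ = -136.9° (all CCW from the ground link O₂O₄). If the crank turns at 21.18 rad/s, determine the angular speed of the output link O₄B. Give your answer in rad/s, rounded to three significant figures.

6.87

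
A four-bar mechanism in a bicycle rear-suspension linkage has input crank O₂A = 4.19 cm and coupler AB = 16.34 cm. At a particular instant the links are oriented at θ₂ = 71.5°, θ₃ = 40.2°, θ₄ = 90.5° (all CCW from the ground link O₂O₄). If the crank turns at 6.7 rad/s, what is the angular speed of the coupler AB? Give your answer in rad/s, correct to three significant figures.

ω₂ = 6.7 rad/s
Differentiating the loop-closure r₂e^{iθ₂}+r₃e^{iθ₃}=r₁+r₄e^{iθ₄} gives r₂ω₂e^{iθ₂}+r₃ω₃e^{iθ₃}=r₄ω₄e^{iθ₄}.
Eliminating the other unknown: ω₃ = r₂ω₂ sin(θ₄−θ₂) / [r₃ sin(θ₃−θ₄)].
Numerator sine = +0.32557; denominator sine = -0.76940.
Result = 0.0419·6.7·(+0.32557) / (0.1634·(-0.76940)) = -0.72699 rad/s; magnitude 0.72699 rad/s.

0.727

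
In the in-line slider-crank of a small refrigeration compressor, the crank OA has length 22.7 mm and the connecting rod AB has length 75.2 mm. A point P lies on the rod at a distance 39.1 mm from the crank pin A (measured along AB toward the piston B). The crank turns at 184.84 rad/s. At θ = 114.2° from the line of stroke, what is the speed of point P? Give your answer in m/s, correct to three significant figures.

3.67

ω = 184.8 rad/s.  Crank-pin speed |V_A| = rω = 4.1959 m/s, perpendicular to OA.
Rod angle: sinφ = −(r/L) sinθ ⇒ φ = -15.982°; ω_rod = −rω cosθ/√(L²−r²sin²θ) = +23.792 rad/s.
V_P = V_A + ω_rod × AP, with AP = 0.0391 m along the rod.
Components: V_Px = −rω sinθ − a·ω_rod·sinφ = -3.571 m/s;  V_Py = rω cosθ + a·ω_rod·cosφ = -0.82568 m/s.
|V_P| = √(V_Px² + V_Py²) = 3.6652 m/s.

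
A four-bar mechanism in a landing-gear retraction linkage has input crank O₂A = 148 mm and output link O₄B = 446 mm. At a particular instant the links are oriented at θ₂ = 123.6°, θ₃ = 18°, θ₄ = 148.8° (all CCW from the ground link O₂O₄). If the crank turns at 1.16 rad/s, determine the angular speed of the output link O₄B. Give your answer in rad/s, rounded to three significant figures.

ω₂ = 1.16 rad/s
Differentiating the loop-closure r₂e^{iθ₂}+r₃e^{iθ₃}=r₁+r₄e^{iθ₄} gives r₂ω₂e^{iθ₂}+r₃ω₃e^{iθ₃}=r₄ω₄e^{iθ₄}.
Eliminating the other unknown: ω₄ = r₂ω₂ sin(θ₂−θ₃) / [r₄ sin(θ₄−θ₃)].
Numerator sine = +0.96316; denominator sine = +0.75700.
Result = 0.148·1.16·(+0.96316) / (0.446·(+0.75700)) = +0.48977 rad/s; magnitude 0.48977 rad/s.

0.490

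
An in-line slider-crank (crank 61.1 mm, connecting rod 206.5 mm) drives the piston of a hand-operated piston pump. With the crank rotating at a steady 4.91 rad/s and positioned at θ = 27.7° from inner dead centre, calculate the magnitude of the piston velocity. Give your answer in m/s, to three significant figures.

0.176

ω = 4.91 rad/s
For an in-line slider-crank, x = r cosθ + √(L² − r² sin²θ), so v = −rω sinθ·[1 + r cosθ/√(L² − r² sin²θ)].
With r = 0.0611 m, L = 0.2065 m, θ = 27.7°: √(L² − r² sin²θ) = 0.20454 m.
v = −0.0611·4.91·0.46484·[1 + 0.0611·0.88539/0.20454] = -0.17634 m/s.
|v| = 0.17634 m/s.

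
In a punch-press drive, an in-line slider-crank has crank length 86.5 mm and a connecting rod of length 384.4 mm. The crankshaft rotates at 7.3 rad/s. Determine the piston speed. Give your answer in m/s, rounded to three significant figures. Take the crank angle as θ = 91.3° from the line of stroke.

0.628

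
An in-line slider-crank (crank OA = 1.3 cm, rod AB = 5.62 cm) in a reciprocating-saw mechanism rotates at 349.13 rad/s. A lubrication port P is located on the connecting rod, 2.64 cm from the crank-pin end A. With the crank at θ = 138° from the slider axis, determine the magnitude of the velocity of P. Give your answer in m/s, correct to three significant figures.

3.31

ω = 349.1 rad/s.  Crank-pin speed |V_A| = rω = 4.5387 m/s, perpendicular to OA.
Rod angle: sinφ = −(r/L) sinθ ⇒ φ = -8.904°; ω_rod = −rω cosθ/√(L²−r²sin²θ) = +60.748 rad/s.
V_P = V_A + ω_rod × AP, with AP = 0.0264 m along the rod.
Components: V_Px = −rω sinθ − a·ω_rod·sinφ = -2.7887 m/s;  V_Py = rω cosθ + a·ω_rod·cosφ = -1.7885 m/s.
|V_P| = √(V_Px² + V_Py²) = 3.313 m/s.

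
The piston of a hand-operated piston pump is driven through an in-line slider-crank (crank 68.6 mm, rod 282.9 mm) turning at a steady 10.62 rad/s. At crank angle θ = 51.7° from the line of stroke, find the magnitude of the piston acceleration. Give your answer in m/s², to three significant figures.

4.38

ω = 10.62 rad/s
x(θ) = r cosθ + √(L² − r² sin²θ); with ω constant, a = ω²·d²x/dθ².
d²x/dθ² = −r cosθ − r²(cos2θ)/√u − r⁴ sin²2θ/(4u^{3/2}),  u = L² − r² sin²θ = 0.0771341 m².
Substituting r = 0.0686 m, L = 0.2829 m, θ = 51.7°: d²x/dθ² = -0.038835 m.
a = ω²·d²x/dθ² = (10.62)²·(-0.038835) = -4.3799 m/s²;  |a| = 4.3799 m/s².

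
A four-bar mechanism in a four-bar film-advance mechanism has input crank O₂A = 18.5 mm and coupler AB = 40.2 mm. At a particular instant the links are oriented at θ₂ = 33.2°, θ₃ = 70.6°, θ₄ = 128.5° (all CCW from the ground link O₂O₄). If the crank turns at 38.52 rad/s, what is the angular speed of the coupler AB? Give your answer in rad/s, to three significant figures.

20.8

ω₂ = 38.52 rad/s
Differentiating the loop-closure r₂e^{iθ₂}+r₃e^{iθ₃}=r₁+r₄e^{iθ₄} gives r₂ω₂e^{iθ₂}+r₃ω₃e^{iθ₃}=r₄ω₄e^{iθ₄}.
Eliminating the other unknown: ω₃ = r₂ω₂ sin(θ₄−θ₂) / [r₃ sin(θ₃−θ₄)].
Numerator sine = +0.99572; denominator sine = -0.84712.
Result = 0.0185·38.52·(+0.99572) / (0.0402·(-0.84712)) = -20.837 rad/s; magnitude 20.837 rad/s.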